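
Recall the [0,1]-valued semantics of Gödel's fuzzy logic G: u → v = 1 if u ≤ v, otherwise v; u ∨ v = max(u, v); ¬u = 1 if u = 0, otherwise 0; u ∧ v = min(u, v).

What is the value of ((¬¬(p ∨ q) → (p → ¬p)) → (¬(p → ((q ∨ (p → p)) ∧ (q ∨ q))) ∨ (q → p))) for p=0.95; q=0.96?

(p ∨ q) = max(0.95, 0.96) = 0.96
¬(p ∨ q): Gödel ¬ of 0.96 = 0 (operand ≠ 0)
¬¬(p ∨ q): Gödel ¬ of 0 = 1 (operand is 0)
¬p: Gödel ¬ of 0.95 = 0 (operand ≠ 0)
(p → ¬p): 0.95 > 0, so result = 0
(¬¬(p ∨ q) → (p → ¬p)): 1 > 0, so result = 0
(p → p): 0.95 ≤ 0.95, so result = 1
(q ∨ (p → p)) = max(0.96, 1) = 1
(q ∨ q) = max(0.96, 0.96) = 0.96
((q ∨ (p → p)) ∧ (q ∨ q)) = min(1, 0.96) = 0.96
(p → ((q ∨ (p → p)) ∧ (q ∨ q))): 0.95 ≤ 0.96, so result = 1
¬(p → ((q ∨ (p → p)) ∧ (q ∨ q))): Gödel ¬ of 1 = 0 (operand ≠ 0)
(q → p): 0.96 > 0.95, so result = 0.95
(¬(p → ((q ∨ (p → p)) ∧ (q ∨ q))) ∨ (q → p)) = max(0, 0.95) = 0.95
((¬¬(p ∨ q) → (p → ¬p)) → (¬(p → ((q ∨ (p → p)) ∧ (q ∨ q))) ∨ (q → p))): 0 ≤ 0.95, so result = 1

1.00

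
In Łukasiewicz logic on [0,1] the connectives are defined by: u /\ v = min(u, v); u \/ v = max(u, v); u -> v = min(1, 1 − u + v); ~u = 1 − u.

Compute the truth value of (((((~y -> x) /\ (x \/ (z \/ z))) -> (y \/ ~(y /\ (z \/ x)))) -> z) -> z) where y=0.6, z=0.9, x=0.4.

~y: Łukasiewicz ¬ gives 1 − 0.6 = 0.4
(~y -> x): min(1, 1 − 0.4 + 0.4) = 1
(z \/ z) = max(0.9, 0.9) = 0.9
(x \/ (z \/ z)) = max(0.4, 0.9) = 0.9
((~y -> x) /\ (x \/ (z \/ z))) = min(1, 0.9) = 0.9
(z \/ x) = max(0.9, 0.4) = 0.9
(y /\ (z \/ x)) = min(0.6, 0.9) = 0.6
~(y /\ (z \/ x)): Łukasiewicz ¬ gives 1 − 0.6 = 0.4
(y \/ ~(y /\ (z \/ x))) = max(0.6, 0.4) = 0.6
(((~y -> x) /\ (x \/ (z \/ z))) -> (y \/ ~(y /\ (z \/ x)))): min(1, 1 − 0.9 + 0.6) = 0.7
((((~y -> x) /\ (x \/ (z \/ z))) -> (y \/ ~(y /\ (z \/ x)))) -> z): min(1, 1 − 0.7 + 0.9) = 1
(((((~y -> x) /\ (x \/ (z \/ z))) -> (y \/ ~(y /\ (z \/ x)))) -> z) -> z): min(1, 1 − 1 + 0.9) = 0.9

0.90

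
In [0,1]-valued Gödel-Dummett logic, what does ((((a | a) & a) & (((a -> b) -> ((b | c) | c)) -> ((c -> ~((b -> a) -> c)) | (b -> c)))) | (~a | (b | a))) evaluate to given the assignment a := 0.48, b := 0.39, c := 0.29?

(a | a) = max(0.48, 0.48) = 0.48
((a | a) & a) = min(0.48, 0.48) = 0.48
(a -> b): 0.48 > 0.39, so result = 0.39
(b | c) = max(0.39, 0.29) = 0.39
((b | c) | c) = max(0.39, 0.29) = 0.39
((a -> b) -> ((b | c) | c)): 0.39 ≤ 0.39, so result = 1
(b -> a): 0.39 ≤ 0.48, so result = 1
((b -> a) -> c): 1 > 0.29, so result = 0.29
~((b -> a) -> c): Gödel ¬ of 0.29 = 0 (operand ≠ 0)
(c -> ~((b -> a) -> c)): 0.29 > 0, so result = 0
(b -> c): 0.39 > 0.29, so result = 0.29
((c -> ~((b -> a) -> c)) | (b -> c)) = max(0, 0.29) = 0.29
(((a -> b) -> ((b | c) | c)) -> ((c -> ~((b -> a) -> c)) | (b -> c))): 1 > 0.29, so result = 0.29
(((a | a) & a) & (((a -> b) -> ((b | c) | c)) -> ((c -> ~((b -> a) -> c)) | (b -> c)))) = min(0.48, 0.29) = 0.29
~a: Gödel ¬ of 0.48 = 0 (operand ≠ 0)
(b | a) = max(0.39, 0.48) = 0.48
(~a | (b | a)) = max(0, 0.48) = 0.48
((((a | a) & a) & (((a -> b) -> ((b | c) | c)) -> ((c -> ~((b -> a) -> c)) | (b -> c)))) | (~a | (b | a))) = max(0.29, 0.48) = 0.48

0.48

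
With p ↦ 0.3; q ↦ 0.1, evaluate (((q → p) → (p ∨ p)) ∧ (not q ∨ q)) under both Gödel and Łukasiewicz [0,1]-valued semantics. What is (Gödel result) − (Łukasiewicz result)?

-0.20

Gödel evaluation:
  (q → p): 0.1 ≤ 0.3, so result = 1
  (p ∨ p) = max(0.3, 0.3) = 0.3
  ((q → p) → (p ∨ p)): 1 > 0.3, so result = 0.3
  not q: Gödel ¬ of 0.1 = 0 (operand ≠ 0)
  (not q ∨ q) = max(0, 0.1) = 0.1
  (((q → p) → (p ∨ p)) ∧ (not q ∨ q)) = min(0.3, 0.1) = 0.1
  Gödel value = 0.1
Łukasiewicz evaluation:
  (q → p): min(1, 1 − 0.1 + 0.3) = 1
  (p ∨ p) = max(0.3, 0.3) = 0.3
  ((q → p) → (p ∨ p)): min(1, 1 − 1 + 0.3) = 0.3
  not q: Łukasiewicz ¬ gives 1 − 0.1 = 0.9
  (not q ∨ q) = max(0.9, 0.1) = 0.9
  (((q → p) → (p ∨ p)) ∧ (not q ∨ q)) = min(0.3, 0.9) = 0.3
  Łukasiewicz value = 0.3
Difference: 0.1 − 0.3 = -0.20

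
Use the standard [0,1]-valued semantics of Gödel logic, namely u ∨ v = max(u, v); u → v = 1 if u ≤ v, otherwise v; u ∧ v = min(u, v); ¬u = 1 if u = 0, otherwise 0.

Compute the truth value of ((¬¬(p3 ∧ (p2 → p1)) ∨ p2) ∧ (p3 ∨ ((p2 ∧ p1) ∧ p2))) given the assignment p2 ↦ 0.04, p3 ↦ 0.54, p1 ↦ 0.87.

0.54

(p2 → p1): 0.04 ≤ 0.87, so result = 1
(p3 ∧ (p2 → p1)) = min(0.54, 1) = 0.54
¬(p3 ∧ (p2 → p1)): Gödel ¬ of 0.54 = 0 (operand ≠ 0)
¬¬(p3 ∧ (p2 → p1)): Gödel ¬ of 0 = 1 (operand is 0)
(¬¬(p3 ∧ (p2 → p1)) ∨ p2) = max(1, 0.04) = 1
(p2 ∧ p1) = min(0.04, 0.87) = 0.04
((p2 ∧ p1) ∧ p2) = min(0.04, 0.04) = 0.04
(p3 ∨ ((p2 ∧ p1) ∧ p2)) = max(0.54, 0.04) = 0.54
((¬¬(p3 ∧ (p2 → p1)) ∨ p2) ∧ (p3 ∨ ((p2 ∧ p1) ∧ p2))) = min(1, 0.54) = 0.54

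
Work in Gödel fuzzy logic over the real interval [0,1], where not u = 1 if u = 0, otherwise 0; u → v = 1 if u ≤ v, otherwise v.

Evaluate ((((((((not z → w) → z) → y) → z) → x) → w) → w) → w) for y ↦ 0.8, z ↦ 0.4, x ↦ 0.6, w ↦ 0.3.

0.30

not z: Gödel ¬ of 0.4 = 0 (operand ≠ 0)
(not z → w): 0 ≤ 0.3, so result = 1
((not z → w) → z): 1 > 0.4, so result = 0.4
(((not z → w) → z) → y): 0.4 ≤ 0.8, so result = 1
((((not z → w) → z) → y) → z): 1 > 0.4, so result = 0.4
(((((not z → w) → z) → y) → z) → x): 0.4 ≤ 0.6, so result = 1
((((((not z → w) → z) → y) → z) → x) → w): 1 > 0.3, so result = 0.3
(((((((not z → w) → z) → y) → z) → x) → w) → w): 0.3 ≤ 0.3, so result = 1
((((((((not z → w) → z) → y) → z) → x) → w) → w) → w): 1 > 0.3, so result = 0.3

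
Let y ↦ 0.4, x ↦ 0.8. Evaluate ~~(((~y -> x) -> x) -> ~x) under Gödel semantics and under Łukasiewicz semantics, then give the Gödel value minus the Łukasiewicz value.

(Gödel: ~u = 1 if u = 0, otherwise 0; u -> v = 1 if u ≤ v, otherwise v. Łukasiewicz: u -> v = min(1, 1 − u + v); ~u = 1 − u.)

Gödel evaluation:
  ~y: Gödel ¬ of 0.4 = 0 (operand ≠ 0)
  (~y -> x): 0 ≤ 0.8, so result = 1
  ((~y -> x) -> x): 1 > 0.8, so result = 0.8
  ~x: Gödel ¬ of 0.8 = 0 (operand ≠ 0)
  (((~y -> x) -> x) -> ~x): 0.8 > 0, so result = 0
  ~(((~y -> x) -> x) -> ~x): Gödel ¬ of 0 = 1 (operand is 0)
  ~~(((~y -> x) -> x) -> ~x): Gödel ¬ of 1 = 0 (operand ≠ 0)
  Gödel value = 0
Łukasiewicz evaluation:
  ~y: Łukasiewicz ¬ gives 1 − 0.4 = 0.6
  (~y -> x): min(1, 1 − 0.6 + 0.8) = 1
  ((~y -> x) -> x): min(1, 1 − 1 + 0.8) = 0.8
  ~x: Łukasiewicz ¬ gives 1 − 0.8 = 0.2
  (((~y -> x) -> x) -> ~x): min(1, 1 − 0.8 + 0.2) = 0.4
  ~(((~y -> x) -> x) -> ~x): Łukasiewicz ¬ gives 1 − 0.4 = 0.6
  ~~(((~y -> x) -> x) -> ~x): Łukasiewicz ¬ gives 1 − 0.6 = 0.4
  Łukasiewicz value = 0.4
Difference: 0 − 0.4 = -0.40

-0.40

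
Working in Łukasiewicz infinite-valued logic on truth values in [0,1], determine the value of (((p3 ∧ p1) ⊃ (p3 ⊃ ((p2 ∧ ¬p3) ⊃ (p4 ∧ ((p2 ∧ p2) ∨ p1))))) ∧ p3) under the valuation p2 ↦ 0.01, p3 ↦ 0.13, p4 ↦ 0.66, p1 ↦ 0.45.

(p3 ∧ p1) = min(0.13, 0.45) = 0.13
¬p3: Łukasiewicz ¬ gives 1 − 0.13 = 0.87
(p2 ∧ ¬p3) = min(0.01, 0.87) = 0.01
(p2 ∧ p2) = min(0.01, 0.01) = 0.01
((p2 ∧ p2) ∨ p1) = max(0.01, 0.45) = 0.45
(p4 ∧ ((p2 ∧ p2) ∨ p1)) = min(0.66, 0.45) = 0.45
((p2 ∧ ¬p3) ⊃ (p4 ∧ ((p2 ∧ p2) ∨ p1))): min(1, 1 − 0.01 + 0.45) = 1
(p3 ⊃ ((p2 ∧ ¬p3) ⊃ (p4 ∧ ((p2 ∧ p2) ∨ p1)))): min(1, 1 − 0.13 + 1) = 1
((p3 ∧ p1) ⊃ (p3 ⊃ ((p2 ∧ ¬p3) ⊃ (p4 ∧ ((p2 ∧ p2) ∨ p1))))): min(1, 1 − 0.13 + 1) = 1
(((p3 ∧ p1) ⊃ (p3 ⊃ ((p2 ∧ ¬p3) ⊃ (p4 ∧ ((p2 ∧ p2) ∨ p1))))) ∧ p3) = min(1, 0.13) = 0.13

0.13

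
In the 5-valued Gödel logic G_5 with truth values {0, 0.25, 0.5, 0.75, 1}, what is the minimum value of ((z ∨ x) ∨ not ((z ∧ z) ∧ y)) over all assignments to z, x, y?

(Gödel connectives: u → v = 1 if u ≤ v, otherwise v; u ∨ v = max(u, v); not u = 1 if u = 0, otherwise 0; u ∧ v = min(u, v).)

The minimum is attained at z = 0.25, x = 0, y = 0.25:
  (z ∨ x) = max(0.25, 0) = 0.25
  (z ∧ z) = min(0.25, 0.25) = 0.25
  ((z ∧ z) ∧ y) = min(0.25, 0.25) = 0.25
  not ((z ∧ z) ∧ y): Gödel ¬ of 0.25 = 0 (operand ≠ 0)
  ((z ∨ x) ∨ not ((z ∧ z) ∧ y)) = max(0.25, 0) = 0.25
Checking all 125 assignments confirms none give a value below 0.25.

0.25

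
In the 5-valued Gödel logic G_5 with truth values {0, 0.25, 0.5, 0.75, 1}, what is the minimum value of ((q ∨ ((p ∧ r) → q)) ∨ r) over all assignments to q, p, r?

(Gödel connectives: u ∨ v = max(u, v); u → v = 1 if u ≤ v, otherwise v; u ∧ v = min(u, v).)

The minimum is attained at q = 0, p = 0.25, r = 0.25:
  (p ∧ r) = min(0.25, 0.25) = 0.25
  ((p ∧ r) → q): 0.25 > 0, so result = 0
  (q ∨ ((p ∧ r) → q)) = max(0, 0) = 0
  ((q ∨ ((p ∧ r) → q)) ∨ r) = max(0, 0.25) = 0.25
Checking all 125 assignments confirms none give a value below 0.25.

0.25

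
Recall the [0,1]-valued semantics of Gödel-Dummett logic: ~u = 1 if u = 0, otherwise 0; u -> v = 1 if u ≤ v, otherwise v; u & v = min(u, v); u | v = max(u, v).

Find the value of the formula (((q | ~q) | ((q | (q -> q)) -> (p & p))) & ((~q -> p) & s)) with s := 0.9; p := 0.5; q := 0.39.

~q: Gödel ¬ of 0.39 = 0 (operand ≠ 0)
(q | ~q) = max(0.39, 0) = 0.39
(q -> q): 0.39 ≤ 0.39, so result = 1
(q | (q -> q)) = max(0.39, 1) = 1
(p & p) = min(0.5, 0.5) = 0.5
((q | (q -> q)) -> (p & p)): 1 > 0.5, so result = 0.5
((q | ~q) | ((q | (q -> q)) -> (p & p))) = max(0.39, 0.5) = 0.5
~q: Gödel ¬ of 0.39 = 0 (operand ≠ 0)
(~q -> p): 0 ≤ 0.5, so result = 1
((~q -> p) & s) = min(1, 0.9) = 0.9
(((q | ~q) | ((q | (q -> q)) -> (p & p))) & ((~q -> p) & s)) = min(0.5, 0.9) = 0.5

0.50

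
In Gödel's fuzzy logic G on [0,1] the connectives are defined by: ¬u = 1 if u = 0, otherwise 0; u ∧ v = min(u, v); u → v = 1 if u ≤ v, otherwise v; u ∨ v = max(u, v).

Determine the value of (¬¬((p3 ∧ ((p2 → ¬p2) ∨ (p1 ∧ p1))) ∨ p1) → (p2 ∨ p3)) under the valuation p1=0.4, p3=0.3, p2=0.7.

¬p2: Gödel ¬ of 0.7 = 0 (operand ≠ 0)
(p2 → ¬p2): 0.7 > 0, so result = 0
(p1 ∧ p1) = min(0.4, 0.4) = 0.4
((p2 → ¬p2) ∨ (p1 ∧ p1)) = max(0, 0.4) = 0.4
(p3 ∧ ((p2 → ¬p2) ∨ (p1 ∧ p1))) = min(0.3, 0.4) = 0.3
((p3 ∧ ((p2 → ¬p2) ∨ (p1 ∧ p1))) ∨ p1) = max(0.3, 0.4) = 0.4
¬((p3 ∧ ((p2 → ¬p2) ∨ (p1 ∧ p1))) ∨ p1): Gödel ¬ of 0.4 = 0 (operand ≠ 0)
¬¬((p3 ∧ ((p2 → ¬p2) ∨ (p1 ∧ p1))) ∨ p1): Gödel ¬ of 0 = 1 (operand is 0)
(p2 ∨ p3) = max(0.7, 0.3) = 0.7
(¬¬((p3 ∧ ((p2 → ¬p2) ∨ (p1 ∧ p1))) ∨ p1) → (p2 ∨ p3)): 1 > 0.7, so result = 0.7

0.70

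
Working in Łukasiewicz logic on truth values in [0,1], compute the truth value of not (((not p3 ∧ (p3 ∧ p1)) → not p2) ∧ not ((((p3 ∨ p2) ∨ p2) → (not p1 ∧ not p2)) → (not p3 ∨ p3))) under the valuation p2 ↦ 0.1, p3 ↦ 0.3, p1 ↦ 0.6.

not p3: Łukasiewicz ¬ gives 1 − 0.3 = 0.7
(p3 ∧ p1) = min(0.3, 0.6) = 0.3
(not p3 ∧ (p3 ∧ p1)) = min(0.7, 0.3) = 0.3
not p2: Łukasiewicz ¬ gives 1 − 0.1 = 0.9
((not p3 ∧ (p3 ∧ p1)) → not p2): min(1, 1 − 0.3 + 0.9) = 1
(p3 ∨ p2) = max(0.3, 0.1) = 0.3
((p3 ∨ p2) ∨ p2) = max(0.3, 0.1) = 0.3
not p1: Łukasiewicz ¬ gives 1 − 0.6 = 0.4
not p2: Łukasiewicz ¬ gives 1 − 0.1 = 0.9
(not p1 ∧ not p2) = min(0.4, 0.9) = 0.4
(((p3 ∨ p2) ∨ p2) → (not p1 ∧ not p2)): min(1, 1 − 0.3 + 0.4) = 1
not p3: Łukasiewicz ¬ gives 1 − 0.3 = 0.7
(not p3 ∨ p3) = max(0.7, 0.3) = 0.7
((((p3 ∨ p2) ∨ p2) → (not p1 ∧ not p2)) → (not p3 ∨ p3)): min(1, 1 − 1 + 0.7) = 0.7
not ((((p3 ∨ p2) ∨ p2) → (not p1 ∧ not p2)) → (not p3 ∨ p3)): Łukasiewicz ¬ gives 1 − 0.7 = 0.3
(((not p3 ∧ (p3 ∧ p1)) → not p2) ∧ not ((((p3 ∨ p2) ∨ p2) → (not p1 ∧ not p2)) → (not p3 ∨ p3))) = min(1, 0.3) = 0.3
not (((not p3 ∧ (p3 ∧ p1)) → not p2) ∧ not ((((p3 ∨ p2) ∨ p2) → (not p1 ∧ not p2)) → (not p3 ∨ p3))): Łukasiewicz ¬ gives 1 − 0.3 = 0.7

0.70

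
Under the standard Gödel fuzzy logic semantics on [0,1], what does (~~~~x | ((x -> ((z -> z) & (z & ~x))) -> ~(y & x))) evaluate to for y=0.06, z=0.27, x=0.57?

1.00

~x: Gödel ¬ of 0.57 = 0 (operand ≠ 0)
~~x: Gödel ¬ of 0 = 1 (operand is 0)
~~~x: Gödel ¬ of 1 = 0 (operand ≠ 0)
~~~~x: Gödel ¬ of 0 = 1 (operand is 0)
(z -> z): 0.27 ≤ 0.27, so result = 1
~x: Gödel ¬ of 0.57 = 0 (operand ≠ 0)
(z & ~x) = min(0.27, 0) = 0
((z -> z) & (z & ~x)) = min(1, 0) = 0
(x -> ((z -> z) & (z & ~x))): 0.57 > 0, so result = 0
(y & x) = min(0.06, 0.57) = 0.06
~(y & x): Gödel ¬ of 0.06 = 0 (operand ≠ 0)
((x -> ((z -> z) & (z & ~x))) -> ~(y & x)): 0 ≤ 0, so result = 1
(~~~~x | ((x -> ((z -> z) & (z & ~x))) -> ~(y & x))) = max(1, 1) = 1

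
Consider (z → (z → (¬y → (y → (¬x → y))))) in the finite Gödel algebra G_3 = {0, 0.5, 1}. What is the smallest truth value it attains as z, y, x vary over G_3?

1.00

Every assignment gives 1. For instance at z = 0, y = 0, x = 0:
  ¬y: Gödel ¬ of 0 = 1 (operand is 0)
  ¬x: Gödel ¬ of 0 = 1 (operand is 0)
  (¬x → y): 1 > 0, so result = 0
  (y → (¬x → y)): 0 ≤ 0, so result = 1
  (¬y → (y → (¬x → y))): 1 ≤ 1, so result = 1
  (z → (¬y → (y → (¬x → y)))): 0 ≤ 1, so result = 1
  (z → (z → (¬y → (y → (¬x → y))))): 0 ≤ 1, so result = 1
All 27 assignments give value 1 — the formula is a G_3-tautology.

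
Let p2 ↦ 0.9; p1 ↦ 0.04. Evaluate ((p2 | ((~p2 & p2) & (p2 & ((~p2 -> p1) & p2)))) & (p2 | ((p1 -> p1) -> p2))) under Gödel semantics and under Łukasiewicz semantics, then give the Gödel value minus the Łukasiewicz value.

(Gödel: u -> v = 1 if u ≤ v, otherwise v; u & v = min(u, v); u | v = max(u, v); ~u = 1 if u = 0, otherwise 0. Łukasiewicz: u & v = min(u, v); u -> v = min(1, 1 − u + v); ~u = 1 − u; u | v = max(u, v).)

0.00

Gödel evaluation:
  ~p2: Gödel ¬ of 0.9 = 0 (operand ≠ 0)
  (~p2 & p2) = min(0, 0.9) = 0
  ~p2: Gödel ¬ of 0.9 = 0 (operand ≠ 0)
  (~p2 -> p1): 0 ≤ 0.04, so result = 1
  ((~p2 -> p1) & p2) = min(1, 0.9) = 0.9
  (p2 & ((~p2 -> p1) & p2)) = min(0.9, 0.9) = 0.9
  ((~p2 & p2) & (p2 & ((~p2 -> p1) & p2))) = min(0, 0.9) = 0
  (p2 | ((~p2 & p2) & (p2 & ((~p2 -> p1) & p2)))) = max(0.9, 0) = 0.9
  (p1 -> p1): 0.04 ≤ 0.04, so result = 1
  ((p1 -> p1) -> p2): 1 > 0.9, so result = 0.9
  (p2 | ((p1 -> p1) -> p2)) = max(0.9, 0.9) = 0.9
  ((p2 | ((~p2 & p2) & (p2 & ((~p2 -> p1) & p2)))) & (p2 | ((p1 -> p1) -> p2))) = min(0.9, 0.9) = 0.9
  Gödel value = 0.9
Łukasiewicz evaluation:
  ~p2: Łukasiewicz ¬ gives 1 − 0.9 = 0.1
  (~p2 & p2) = min(0.1, 0.9) = 0.1
  ~p2: Łukasiewicz ¬ gives 1 − 0.9 = 0.1
  (~p2 -> p1): min(1, 1 − 0.1 + 0.04) = 0.94
  ((~p2 -> p1) & p2) = min(0.94, 0.9) = 0.9
  (p2 & ((~p2 -> p1) & p2)) = min(0.9, 0.9) = 0.9
  ((~p2 & p2) & (p2 & ((~p2 -> p1) & p2))) = min(0.1, 0.9) = 0.1
  (p2 | ((~p2 & p2) & (p2 & ((~p2 -> p1) & p2)))) = max(0.9, 0.1) = 0.9
  (p1 -> p1): min(1, 1 − 0.04 + 0.04) = 1
  ((p1 -> p1) -> p2): min(1, 1 − 1 + 0.9) = 0.9
  (p2 | ((p1 -> p1) -> p2)) = max(0.9, 0.9) = 0.9
  ((p2 | ((~p2 & p2) & (p2 & ((~p2 -> p1) & p2)))) & (p2 | ((p1 -> p1) -> p2))) = min(0.9, 0.9) = 0.9
  Łukasiewicz value = 0.9
Difference: 0.9 − 0.9 = 0.00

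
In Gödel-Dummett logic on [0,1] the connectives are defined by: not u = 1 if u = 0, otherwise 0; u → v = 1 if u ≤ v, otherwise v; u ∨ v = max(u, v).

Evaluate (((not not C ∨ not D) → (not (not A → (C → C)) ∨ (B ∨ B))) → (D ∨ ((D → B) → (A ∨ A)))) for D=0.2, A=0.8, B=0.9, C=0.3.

not C: Gödel ¬ of 0.3 = 0 (operand ≠ 0)
not not C: Gödel ¬ of 0 = 1 (operand is 0)
not D: Gödel ¬ of 0.2 = 0 (operand ≠ 0)
(not not C ∨ not D) = max(1, 0) = 1
not A: Gödel ¬ of 0.8 = 0 (operand ≠ 0)
(C → C): 0.3 ≤ 0.3, so result = 1
(not A → (C → C)): 0 ≤ 1, so result = 1
not (not A → (C → C)): Gödel ¬ of 1 = 0 (operand ≠ 0)
(B ∨ B) = max(0.9, 0.9) = 0.9
(not (not A → (C → C)) ∨ (B ∨ B)) = max(0, 0.9) = 0.9
((not not C ∨ not D) → (not (not A → (C → C)) ∨ (B ∨ B))): 1 > 0.9, so result = 0.9
(D → B): 0.2 ≤ 0.9, so result = 1
(A ∨ A) = max(0.8, 0.8) = 0.8
((D → B) → (A ∨ A)): 1 > 0.8, so result = 0.8
(D ∨ ((D → B) → (A ∨ A))) = max(0.2, 0.8) = 0.8
(((not not C ∨ not D) → (not (not A → (C → C)) ∨ (B ∨ B))) → (D ∨ ((D → B) → (A ∨ A)))): 0.9 > 0.8, so result = 0.8

0.80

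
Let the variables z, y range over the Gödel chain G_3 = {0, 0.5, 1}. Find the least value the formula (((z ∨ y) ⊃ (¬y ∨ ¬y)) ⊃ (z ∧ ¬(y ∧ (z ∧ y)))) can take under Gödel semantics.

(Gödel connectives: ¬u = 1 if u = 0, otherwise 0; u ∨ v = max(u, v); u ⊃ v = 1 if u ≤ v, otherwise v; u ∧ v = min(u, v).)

The minimum is attained at z = 0, y = 0:
  (z ∨ y) = max(0, 0) = 0
  ¬y: Gödel ¬ of 0 = 1 (operand is 0)
  ¬y: Gödel ¬ of 0 = 1 (operand is 0)
  (¬y ∨ ¬y) = max(1, 1) = 1
  ((z ∨ y) ⊃ (¬y ∨ ¬y)): 0 ≤ 1, so result = 1
  (z ∧ y) = min(0, 0) = 0
  (y ∧ (z ∧ y)) = min(0, 0) = 0
  ¬(y ∧ (z ∧ y)): Gödel ¬ of 0 = 1 (operand is 0)
  (z ∧ ¬(y ∧ (z ∧ y))) = min(0, 1) = 0
  (((z ∨ y) ⊃ (¬y ∨ ¬y)) ⊃ (z ∧ ¬(y ∧ (z ∧ y)))): 1 > 0, so result = 0
Checking all 9 assignments confirms none give a value below 0.00.

0.00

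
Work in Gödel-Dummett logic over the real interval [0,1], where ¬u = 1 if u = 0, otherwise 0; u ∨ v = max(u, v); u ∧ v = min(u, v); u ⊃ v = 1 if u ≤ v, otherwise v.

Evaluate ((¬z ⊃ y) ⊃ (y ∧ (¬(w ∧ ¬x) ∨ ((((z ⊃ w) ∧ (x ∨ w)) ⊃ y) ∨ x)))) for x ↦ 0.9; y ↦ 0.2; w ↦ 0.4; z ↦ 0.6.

0.20

¬z: Gödel ¬ of 0.6 = 0 (operand ≠ 0)
(¬z ⊃ y): 0 ≤ 0.2, so result = 1
¬x: Gödel ¬ of 0.9 = 0 (operand ≠ 0)
(w ∧ ¬x) = min(0.4, 0) = 0
¬(w ∧ ¬x): Gödel ¬ of 0 = 1 (operand is 0)
(z ⊃ w): 0.6 > 0.4, so result = 0.4
(x ∨ w) = max(0.9, 0.4) = 0.9
((z ⊃ w) ∧ (x ∨ w)) = min(0.4, 0.9) = 0.4
(((z ⊃ w) ∧ (x ∨ w)) ⊃ y): 0.4 > 0.2, so result = 0.2
((((z ⊃ w) ∧ (x ∨ w)) ⊃ y) ∨ x) = max(0.2, 0.9) = 0.9
(¬(w ∧ ¬x) ∨ ((((z ⊃ w) ∧ (x ∨ w)) ⊃ y) ∨ x)) = max(1, 0.9) = 1
(y ∧ (¬(w ∧ ¬x) ∨ ((((z ⊃ w) ∧ (x ∨ w)) ⊃ y) ∨ x))) = min(0.2, 1) = 0.2
((¬z ⊃ y) ⊃ (y ∧ (¬(w ∧ ¬x) ∨ ((((z ⊃ w) ∧ (x ∨ w)) ⊃ y) ∨ x)))): 1 > 0.2, so result = 0.2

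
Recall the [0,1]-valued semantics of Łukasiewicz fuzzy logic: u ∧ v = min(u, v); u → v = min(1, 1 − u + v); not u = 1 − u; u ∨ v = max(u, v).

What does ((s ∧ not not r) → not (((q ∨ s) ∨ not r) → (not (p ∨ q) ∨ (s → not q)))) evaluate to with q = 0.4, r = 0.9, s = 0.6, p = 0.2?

0.40

not r: Łukasiewicz ¬ gives 1 − 0.9 = 0.1
not not r: Łukasiewicz ¬ gives 1 − 0.1 = 0.9
(s ∧ not not r) = min(0.6, 0.9) = 0.6
(q ∨ s) = max(0.4, 0.6) = 0.6
not r: Łukasiewicz ¬ gives 1 − 0.9 = 0.1
((q ∨ s) ∨ not r) = max(0.6, 0.1) = 0.6
(p ∨ q) = max(0.2, 0.4) = 0.4
not (p ∨ q): Łukasiewicz ¬ gives 1 − 0.4 = 0.6
not q: Łukasiewicz ¬ gives 1 − 0.4 = 0.6
(s → not q): min(1, 1 − 0.6 + 0.6) = 1
(not (p ∨ q) ∨ (s → not q)) = max(0.6, 1) = 1
(((q ∨ s) ∨ not r) → (not (p ∨ q) ∨ (s → not q))): min(1, 1 − 0.6 + 1) = 1
not (((q ∨ s) ∨ not r) → (not (p ∨ q) ∨ (s → not q))): Łukasiewicz ¬ gives 1 − 1 = 0
((s ∧ not not r) → not (((q ∨ s) ∨ not r) → (not (p ∨ q) ∨ (s → not q)))): min(1, 1 − 0.6 + 0) = 0.4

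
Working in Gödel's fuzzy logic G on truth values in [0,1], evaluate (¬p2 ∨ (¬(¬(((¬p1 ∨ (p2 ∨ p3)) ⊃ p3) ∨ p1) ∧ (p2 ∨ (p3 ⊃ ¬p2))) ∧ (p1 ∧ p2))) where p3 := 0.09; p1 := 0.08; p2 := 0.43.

0.08

¬p2: Gödel ¬ of 0.43 = 0 (operand ≠ 0)
¬p1: Gödel ¬ of 0.08 = 0 (operand ≠ 0)
(p2 ∨ p3) = max(0.43, 0.09) = 0.43
(¬p1 ∨ (p2 ∨ p3)) = max(0, 0.43) = 0.43
((¬p1 ∨ (p2 ∨ p3)) ⊃ p3): 0.43 > 0.09, so result = 0.09
(((¬p1 ∨ (p2 ∨ p3)) ⊃ p3) ∨ p1) = max(0.09, 0.08) = 0.09
¬(((¬p1 ∨ (p2 ∨ p3)) ⊃ p3) ∨ p1): Gödel ¬ of 0.09 = 0 (operand ≠ 0)
¬p2: Gödel ¬ of 0.43 = 0 (operand ≠ 0)
(p3 ⊃ ¬p2): 0.09 > 0, so result = 0
(p2 ∨ (p3 ⊃ ¬p2)) = max(0.43, 0) = 0.43
(¬(((¬p1 ∨ (p2 ∨ p3)) ⊃ p3) ∨ p1) ∧ (p2 ∨ (p3 ⊃ ¬p2))) = min(0, 0.43) = 0
¬(¬(((¬p1 ∨ (p2 ∨ p3)) ⊃ p3) ∨ p1) ∧ (p2 ∨ (p3 ⊃ ¬p2))): Gödel ¬ of 0 = 1 (operand is 0)
(p1 ∧ p2) = min(0.08, 0.43) = 0.08
(¬(¬(((¬p1 ∨ (p2 ∨ p3)) ⊃ p3) ∨ p1) ∧ (p2 ∨ (p3 ⊃ ¬p2))) ∧ (p1 ∧ p2)) = min(1, 0.08) = 0.08
(¬p2 ∨ (¬(¬(((¬p1 ∨ (p2 ∨ p3)) ⊃ p3) ∨ p1) ∧ (p2 ∨ (p3 ⊃ ¬p2))) ∧ (p1 ∧ p2))) = max(0, 0.08) = 0.08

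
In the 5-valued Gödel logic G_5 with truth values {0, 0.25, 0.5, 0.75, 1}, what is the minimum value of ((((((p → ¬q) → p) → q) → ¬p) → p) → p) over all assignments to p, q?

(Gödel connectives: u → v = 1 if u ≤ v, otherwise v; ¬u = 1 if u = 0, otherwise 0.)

The minimum is attained at p = 0.25, q = 0.25:
  ¬q: Gödel ¬ of 0.25 = 0 (operand ≠ 0)
  (p → ¬q): 0.25 > 0, so result = 0
  ((p → ¬q) → p): 0 ≤ 0.25, so result = 1
  (((p → ¬q) → p) → q): 1 > 0.25, so result = 0.25
  ¬p: Gödel ¬ of 0.25 = 0 (operand ≠ 0)
  ((((p → ¬q) → p) → q) → ¬p): 0.25 > 0, so result = 0
  (((((p → ¬q) → p) → q) → ¬p) → p): 0 ≤ 0.25, so result = 1
  ((((((p → ¬q) → p) → q) → ¬p) → p) → p): 1 > 0.25, so result = 0.25
Checking all 25 assignments confirms none give a value below 0.25.

0.25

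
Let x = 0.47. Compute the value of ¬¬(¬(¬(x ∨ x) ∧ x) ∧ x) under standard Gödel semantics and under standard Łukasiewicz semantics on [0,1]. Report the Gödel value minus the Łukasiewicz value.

Gödel evaluation:
  (x ∨ x) = max(0.47, 0.47) = 0.47
  ¬(x ∨ x): Gödel ¬ of 0.47 = 0 (operand ≠ 0)
  (¬(x ∨ x) ∧ x) = min(0, 0.47) = 0
  ¬(¬(x ∨ x) ∧ x): Gödel ¬ of 0 = 1 (operand is 0)
  (¬(¬(x ∨ x) ∧ x) ∧ x) = min(1, 0.47) = 0.47
  ¬(¬(¬(x ∨ x) ∧ x) ∧ x): Gödel ¬ of 0.47 = 0 (operand ≠ 0)
  ¬¬(¬(¬(x ∨ x) ∧ x) ∧ x): Gödel ¬ of 0 = 1 (operand is 0)
  Gödel value = 1
Łukasiewicz evaluation:
  (x ∨ x) = max(0.47, 0.47) = 0.47
  ¬(x ∨ x): Łukasiewicz ¬ gives 1 − 0.47 = 0.53
  (¬(x ∨ x) ∧ x) = min(0.53, 0.47) = 0.47
  ¬(¬(x ∨ x) ∧ x): Łukasiewicz ¬ gives 1 − 0.47 = 0.53
  (¬(¬(x ∨ x) ∧ x) ∧ x) = min(0.53, 0.47) = 0.47
  ¬(¬(¬(x ∨ x) ∧ x) ∧ x): Łukasiewicz ¬ gives 1 − 0.47 = 0.53
  ¬¬(¬(¬(x ∨ x) ∧ x) ∧ x): Łukasiewicz ¬ gives 1 − 0.53 = 0.47
  Łukasiewicz value = 0.47
Difference: 1 − 0.47 = 0.53

0.53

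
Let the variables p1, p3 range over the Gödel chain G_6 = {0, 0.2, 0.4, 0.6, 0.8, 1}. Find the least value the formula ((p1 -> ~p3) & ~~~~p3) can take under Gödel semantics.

The minimum is attained at p1 = 0, p3 = 0:
  ~p3: Gödel ¬ of 0 = 1 (operand is 0)
  (p1 -> ~p3): 0 ≤ 1, so result = 1
  ~p3: Gödel ¬ of 0 = 1 (operand is 0)
  ~~p3: Gödel ¬ of 1 = 0 (operand ≠ 0)
  ~~~p3: Gödel ¬ of 0 = 1 (operand is 0)
  ~~~~p3: Gödel ¬ of 1 = 0 (operand ≠ 0)
  ((p1 -> ~p3) & ~~~~p3) = min(1, 0) = 0
Checking all 36 assignments confirms none give a value below 0.00.

0.00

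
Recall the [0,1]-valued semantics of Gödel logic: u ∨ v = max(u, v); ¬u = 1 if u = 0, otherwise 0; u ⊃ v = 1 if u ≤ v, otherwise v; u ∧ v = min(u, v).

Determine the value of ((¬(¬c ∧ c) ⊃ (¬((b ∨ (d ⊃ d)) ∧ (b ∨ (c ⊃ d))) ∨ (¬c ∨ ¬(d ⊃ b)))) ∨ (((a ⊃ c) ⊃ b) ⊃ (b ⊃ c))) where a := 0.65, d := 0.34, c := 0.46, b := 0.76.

¬c: Gödel ¬ of 0.46 = 0 (operand ≠ 0)
(¬c ∧ c) = min(0, 0.46) = 0
¬(¬c ∧ c): Gödel ¬ of 0 = 1 (operand is 0)
(d ⊃ d): 0.34 ≤ 0.34, so result = 1
(b ∨ (d ⊃ d)) = max(0.76, 1) = 1
(c ⊃ d): 0.46 > 0.34, so result = 0.34
(b ∨ (c ⊃ d)) = max(0.76, 0.34) = 0.76
((b ∨ (d ⊃ d)) ∧ (b ∨ (c ⊃ d))) = min(1, 0.76) = 0.76
¬((b ∨ (d ⊃ d)) ∧ (b ∨ (c ⊃ d))): Gödel ¬ of 0.76 = 0 (operand ≠ 0)
¬c: Gödel ¬ of 0.46 = 0 (operand ≠ 0)
(d ⊃ b): 0.34 ≤ 0.76, so result = 1
¬(d ⊃ b): Gödel ¬ of 1 = 0 (operand ≠ 0)
(¬c ∨ ¬(d ⊃ b)) = max(0, 0) = 0
(¬((b ∨ (d ⊃ d)) ∧ (b ∨ (c ⊃ d))) ∨ (¬c ∨ ¬(d ⊃ b))) = max(0, 0) = 0
(¬(¬c ∧ c) ⊃ (¬((b ∨ (d ⊃ d)) ∧ (b ∨ (c ⊃ d))) ∨ (¬c ∨ ¬(d ⊃ b)))): 1 > 0, so result = 0
(a ⊃ c): 0.65 > 0.46, so result = 0.46
((a ⊃ c) ⊃ b): 0.46 ≤ 0.76, so result = 1
(b ⊃ c): 0.76 > 0.46, so result = 0.46
(((a ⊃ c) ⊃ b) ⊃ (b ⊃ c)): 1 > 0.46, so result = 0.46
((¬(¬c ∧ c) ⊃ (¬((b ∨ (d ⊃ d)) ∧ (b ∨ (c ⊃ d))) ∨ (¬c ∨ ¬(d ⊃ b)))) ∨ (((a ⊃ c) ⊃ b) ⊃ (b ⊃ c))) = max(0, 0.46) = 0.46

0.46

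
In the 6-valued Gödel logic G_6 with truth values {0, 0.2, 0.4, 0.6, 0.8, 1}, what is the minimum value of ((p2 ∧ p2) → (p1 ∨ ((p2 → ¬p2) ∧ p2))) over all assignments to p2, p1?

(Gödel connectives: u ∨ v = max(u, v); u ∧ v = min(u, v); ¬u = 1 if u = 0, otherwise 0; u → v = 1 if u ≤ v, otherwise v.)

The minimum is attained at p2 = 0.2, p1 = 0:
  (p2 ∧ p2) = min(0.2, 0.2) = 0.2
  ¬p2: Gödel ¬ of 0.2 = 0 (operand ≠ 0)
  (p2 → ¬p2): 0.2 > 0, so result = 0
  ((p2 → ¬p2) ∧ p2) = min(0, 0.2) = 0
  (p1 ∨ ((p2 → ¬p2) ∧ p2)) = max(0, 0) = 0
  ((p2 ∧ p2) → (p1 ∨ ((p2 → ¬p2) ∧ p2))): 0.2 > 0, so result = 0
Checking all 36 assignments confirms none give a value below 0.00.

0.00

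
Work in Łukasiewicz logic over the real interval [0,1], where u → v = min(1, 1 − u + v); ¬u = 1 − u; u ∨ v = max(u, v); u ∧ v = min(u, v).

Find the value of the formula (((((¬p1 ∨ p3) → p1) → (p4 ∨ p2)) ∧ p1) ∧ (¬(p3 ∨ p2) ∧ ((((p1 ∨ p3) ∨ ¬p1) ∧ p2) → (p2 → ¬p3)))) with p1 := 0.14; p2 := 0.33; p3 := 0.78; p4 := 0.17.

0.14

¬p1: Łukasiewicz ¬ gives 1 − 0.14 = 0.86
(¬p1 ∨ p3) = max(0.86, 0.78) = 0.86
((¬p1 ∨ p3) → p1): min(1, 1 − 0.86 + 0.14) = 0.28
(p4 ∨ p2) = max(0.17, 0.33) = 0.33
(((¬p1 ∨ p3) → p1) → (p4 ∨ p2)): min(1, 1 − 0.28 + 0.33) = 1
((((¬p1 ∨ p3) → p1) → (p4 ∨ p2)) ∧ p1) = min(1, 0.14) = 0.14
(p3 ∨ p2) = max(0.78, 0.33) = 0.78
¬(p3 ∨ p2): Łukasiewicz ¬ gives 1 − 0.78 = 0.22
(p1 ∨ p3) = max(0.14, 0.78) = 0.78
¬p1: Łukasiewicz ¬ gives 1 − 0.14 = 0.86
((p1 ∨ p3) ∨ ¬p1) = max(0.78, 0.86) = 0.86
(((p1 ∨ p3) ∨ ¬p1) ∧ p2) = min(0.86, 0.33) = 0.33
¬p3: Łukasiewicz ¬ gives 1 − 0.78 = 0.22
(p2 → ¬p3): min(1, 1 − 0.33 + 0.22) = 0.89
((((p1 ∨ p3) ∨ ¬p1) ∧ p2) → (p2 → ¬p3)): min(1, 1 − 0.33 + 0.89) = 1
(¬(p3 ∨ p2) ∧ ((((p1 ∨ p3) ∨ ¬p1) ∧ p2) → (p2 → ¬p3))) = min(0.22, 1) = 0.22
(((((¬p1 ∨ p3) → p1) → (p4 ∨ p2)) ∧ p1) ∧ (¬(p3 ∨ p2) ∧ ((((p1 ∨ p3) ∨ ¬p1) ∧ p2) → (p2 → ¬p3)))) = min(0.14, 0.22) = 0.14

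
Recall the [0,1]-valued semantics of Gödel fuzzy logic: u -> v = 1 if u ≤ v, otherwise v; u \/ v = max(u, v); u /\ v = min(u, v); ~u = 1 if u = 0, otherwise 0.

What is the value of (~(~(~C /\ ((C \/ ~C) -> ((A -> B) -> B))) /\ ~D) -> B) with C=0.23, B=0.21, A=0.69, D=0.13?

0.21

~C: Gödel ¬ of 0.23 = 0 (operand ≠ 0)
~C: Gödel ¬ of 0.23 = 0 (operand ≠ 0)
(C \/ ~C) = max(0.23, 0) = 0.23
(A -> B): 0.69 > 0.21, so result = 0.21
((A -> B) -> B): 0.21 ≤ 0.21, so result = 1
((C \/ ~C) -> ((A -> B) -> B)): 0.23 ≤ 1, so result = 1
(~C /\ ((C \/ ~C) -> ((A -> B) -> B))) = min(0, 1) = 0
~(~C /\ ((C \/ ~C) -> ((A -> B) -> B))): Gödel ¬ of 0 = 1 (operand is 0)
~D: Gödel ¬ of 0.13 = 0 (operand ≠ 0)
(~(~C /\ ((C \/ ~C) -> ((A -> B) -> B))) /\ ~D) = min(1, 0) = 0
~(~(~C /\ ((C \/ ~C) -> ((A -> B) -> B))) /\ ~D): Gödel ¬ of 0 = 1 (operand is 0)
(~(~(~C /\ ((C \/ ~C) -> ((A -> B) -> B))) /\ ~D) -> B): 1 > 0.21, so result = 0.21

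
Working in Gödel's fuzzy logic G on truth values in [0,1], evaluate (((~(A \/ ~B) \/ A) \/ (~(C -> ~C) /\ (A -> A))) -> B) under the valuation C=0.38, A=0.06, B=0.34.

~B: Gödel ¬ of 0.34 = 0 (operand ≠ 0)
(A \/ ~B) = max(0.06, 0) = 0.06
~(A \/ ~B): Gödel ¬ of 0.06 = 0 (operand ≠ 0)
(~(A \/ ~B) \/ A) = max(0, 0.06) = 0.06
~C: Gödel ¬ of 0.38 = 0 (operand ≠ 0)
(C -> ~C): 0.38 > 0, so result = 0
~(C -> ~C): Gödel ¬ of 0 = 1 (operand is 0)
(A -> A): 0.06 ≤ 0.06, so result = 1
(~(C -> ~C) /\ (A -> A)) = min(1, 1) = 1
((~(A \/ ~B) \/ A) \/ (~(C -> ~C) /\ (A -> A))) = max(0.06, 1) = 1
(((~(A \/ ~B) \/ A) \/ (~(C -> ~C) /\ (A -> A))) -> B): 1 > 0.34, so result = 0.34

0.34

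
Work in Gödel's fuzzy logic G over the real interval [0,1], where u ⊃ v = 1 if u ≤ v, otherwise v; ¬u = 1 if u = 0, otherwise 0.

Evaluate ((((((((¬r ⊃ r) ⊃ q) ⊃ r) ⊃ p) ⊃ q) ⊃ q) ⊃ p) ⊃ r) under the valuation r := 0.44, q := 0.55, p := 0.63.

0.44

¬r: Gödel ¬ of 0.44 = 0 (operand ≠ 0)
(¬r ⊃ r): 0 ≤ 0.44, so result = 1
((¬r ⊃ r) ⊃ q): 1 > 0.55, so result = 0.55
(((¬r ⊃ r) ⊃ q) ⊃ r): 0.55 > 0.44, so result = 0.44
((((¬r ⊃ r) ⊃ q) ⊃ r) ⊃ p): 0.44 ≤ 0.63, so result = 1
(((((¬r ⊃ r) ⊃ q) ⊃ r) ⊃ p) ⊃ q): 1 > 0.55, so result = 0.55
((((((¬r ⊃ r) ⊃ q) ⊃ r) ⊃ p) ⊃ q) ⊃ q): 0.55 ≤ 0.55, so result = 1
(((((((¬r ⊃ r) ⊃ q) ⊃ r) ⊃ p) ⊃ q) ⊃ q) ⊃ p): 1 > 0.63, so result = 0.63
((((((((¬r ⊃ r) ⊃ q) ⊃ r) ⊃ p) ⊃ q) ⊃ q) ⊃ p) ⊃ r): 0.63 > 0.44, so result = 0.44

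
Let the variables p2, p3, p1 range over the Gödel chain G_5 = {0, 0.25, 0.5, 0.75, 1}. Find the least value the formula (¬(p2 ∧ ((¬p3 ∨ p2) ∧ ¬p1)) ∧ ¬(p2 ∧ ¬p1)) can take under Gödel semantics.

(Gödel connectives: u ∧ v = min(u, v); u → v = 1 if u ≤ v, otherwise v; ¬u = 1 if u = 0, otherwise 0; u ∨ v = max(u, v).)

The minimum is attained at p2 = 0.25, p3 = 0, p1 = 0:
  ¬p3: Gödel ¬ of 0 = 1 (operand is 0)
  (¬p3 ∨ p2) = max(1, 0.25) = 1
  ¬p1: Gödel ¬ of 0 = 1 (operand is 0)
  ((¬p3 ∨ p2) ∧ ¬p1) = min(1, 1) = 1
  (p2 ∧ ((¬p3 ∨ p2) ∧ ¬p1)) = min(0.25, 1) = 0.25
  ¬(p2 ∧ ((¬p3 ∨ p2) ∧ ¬p1)): Gödel ¬ of 0.25 = 0 (operand ≠ 0)
  ¬p1: Gödel ¬ of 0 = 1 (operand is 0)
  (p2 ∧ ¬p1) = min(0.25, 1) = 0.25
  ¬(p2 ∧ ¬p1): Gödel ¬ of 0.25 = 0 (operand ≠ 0)
  (¬(p2 ∧ ((¬p3 ∨ p2) ∧ ¬p1)) ∧ ¬(p2 ∧ ¬p1)) = min(0, 0) = 0
Checking all 125 assignments confirms none give a value below 0.00.

0.00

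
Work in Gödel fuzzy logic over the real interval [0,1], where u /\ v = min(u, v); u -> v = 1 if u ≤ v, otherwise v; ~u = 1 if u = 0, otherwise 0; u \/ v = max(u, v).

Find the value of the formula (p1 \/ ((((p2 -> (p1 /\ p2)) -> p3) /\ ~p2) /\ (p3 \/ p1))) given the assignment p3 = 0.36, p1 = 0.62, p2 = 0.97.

(p1 /\ p2) = min(0.62, 0.97) = 0.62
(p2 -> (p1 /\ p2)): 0.97 > 0.62, so result = 0.62
((p2 -> (p1 /\ p2)) -> p3): 0.62 > 0.36, so result = 0.36
~p2: Gödel ¬ of 0.97 = 0 (operand ≠ 0)
(((p2 -> (p1 /\ p2)) -> p3) /\ ~p2) = min(0.36, 0) = 0
(p3 \/ p1) = max(0.36, 0.62) = 0.62
((((p2 -> (p1 /\ p2)) -> p3) /\ ~p2) /\ (p3 \/ p1)) = min(0, 0.62) = 0
(p1 \/ ((((p2 -> (p1 /\ p2)) -> p3) /\ ~p2) /\ (p3 \/ p1))) = max(0.62, 0) = 0.62

0.62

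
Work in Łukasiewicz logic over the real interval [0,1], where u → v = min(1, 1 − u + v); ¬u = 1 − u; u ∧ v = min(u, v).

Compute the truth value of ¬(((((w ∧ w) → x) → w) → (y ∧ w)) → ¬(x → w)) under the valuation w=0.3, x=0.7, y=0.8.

0.60

(w ∧ w) = min(0.3, 0.3) = 0.3
((w ∧ w) → x): min(1, 1 − 0.3 + 0.7) = 1
(((w ∧ w) → x) → w): min(1, 1 − 1 + 0.3) = 0.3
(y ∧ w) = min(0.8, 0.3) = 0.3
((((w ∧ w) → x) → w) → (y ∧ w)): min(1, 1 − 0.3 + 0.3) = 1
(x → w): min(1, 1 − 0.7 + 0.3) = 0.6
¬(x → w): Łukasiewicz ¬ gives 1 − 0.6 = 0.4
(((((w ∧ w) → x) → w) → (y ∧ w)) → ¬(x → w)): min(1, 1 − 1 + 0.4) = 0.4
¬(((((w ∧ w) → x) → w) → (y ∧ w)) → ¬(x → w)): Łukasiewicz ¬ gives 1 − 0.4 = 0.6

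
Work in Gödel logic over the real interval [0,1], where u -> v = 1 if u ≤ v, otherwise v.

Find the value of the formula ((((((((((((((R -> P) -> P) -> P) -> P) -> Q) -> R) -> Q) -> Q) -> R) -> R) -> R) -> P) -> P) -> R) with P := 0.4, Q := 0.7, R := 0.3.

(R -> P): 0.3 ≤ 0.4, so result = 1
((R -> P) -> P): 1 > 0.4, so result = 0.4
(((R -> P) -> P) -> P): 0.4 ≤ 0.4, so result = 1
((((R -> P) -> P) -> P) -> P): 1 > 0.4, so result = 0.4
(((((R -> P) -> P) -> P) -> P) -> Q): 0.4 ≤ 0.7, so result = 1
((((((R -> P) -> P) -> P) -> P) -> Q) -> R): 1 > 0.3, so result = 0.3
(((((((R -> P) -> P) -> P) -> P) -> Q) -> R) -> Q): 0.3 ≤ 0.7, so result = 1
((((((((R -> P) -> P) -> P) -> P) -> Q) -> R) -> Q) -> Q): 1 > 0.7, so result = 0.7
(((((((((R -> P) -> P) -> P) -> P) -> Q) -> R) -> Q) -> Q) -> R): 0.7 > 0.3, so result = 0.3
((((((((((R -> P) -> P) -> P) -> P) -> Q) -> R) -> Q) -> Q) -> R) -> R): 0.3 ≤ 0.3, so result = 1
(((((((((((R -> P) -> P) -> P) -> P) -> Q) -> R) -> Q) -> Q) -> R) -> R) -> R): 1 > 0.3, so result = 0.3
((((((((((((R -> P) -> P) -> P) -> P) -> Q) -> R) -> Q) -> Q) -> R) -> R) -> R) -> P): 0.3 ≤ 0.4, so result = 1
(((((((((((((R -> P) -> P) -> P) -> P) -> Q) -> R) -> Q) -> Q) -> R) -> R) -> R) -> P) -> P): 1 > 0.4, so result = 0.4
((((((((((((((R -> P) -> P) -> P) -> P) -> Q) -> R) -> Q) -> Q) -> R) -> R) -> R) -> P) -> P) -> R): 0.4 > 0.3, so result = 0.3

0.30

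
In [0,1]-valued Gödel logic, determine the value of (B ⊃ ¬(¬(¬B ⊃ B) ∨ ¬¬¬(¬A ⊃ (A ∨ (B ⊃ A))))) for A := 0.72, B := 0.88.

1.00

¬B: Gödel ¬ of 0.88 = 0 (operand ≠ 0)
(¬B ⊃ B): 0 ≤ 0.88, so result = 1
¬(¬B ⊃ B): Gödel ¬ of 1 = 0 (operand ≠ 0)
¬A: Gödel ¬ of 0.72 = 0 (operand ≠ 0)
(B ⊃ A): 0.88 > 0.72, so result = 0.72
(A ∨ (B ⊃ A)) = max(0.72, 0.72) = 0.72
(¬A ⊃ (A ∨ (B ⊃ A))): 0 ≤ 0.72, so result = 1
¬(¬A ⊃ (A ∨ (B ⊃ A))): Gödel ¬ of 1 = 0 (operand ≠ 0)
¬¬(¬A ⊃ (A ∨ (B ⊃ A))): Gödel ¬ of 0 = 1 (operand is 0)
¬¬¬(¬A ⊃ (A ∨ (B ⊃ A))): Gödel ¬ of 1 = 0 (operand ≠ 0)
(¬(¬B ⊃ B) ∨ ¬¬¬(¬A ⊃ (A ∨ (B ⊃ A)))) = max(0, 0) = 0
¬(¬(¬B ⊃ B) ∨ ¬¬¬(¬A ⊃ (A ∨ (B ⊃ A)))): Gödel ¬ of 0 = 1 (operand is 0)
(B ⊃ ¬(¬(¬B ⊃ B) ∨ ¬¬¬(¬A ⊃ (A ∨ (B ⊃ A))))): 0.88 ≤ 1, so result = 1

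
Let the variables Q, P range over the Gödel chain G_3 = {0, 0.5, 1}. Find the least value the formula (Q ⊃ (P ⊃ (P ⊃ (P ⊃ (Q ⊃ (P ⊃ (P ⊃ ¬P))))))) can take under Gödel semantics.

The minimum is attained at Q = 0.5, P = 0.5:
  ¬P: Gödel ¬ of 0.5 = 0 (operand ≠ 0)
  (P ⊃ ¬P): 0.5 > 0, so result = 0
  (P ⊃ (P ⊃ ¬P)): 0.5 > 0, so result = 0
  (Q ⊃ (P ⊃ (P ⊃ ¬P))): 0.5 > 0, so result = 0
  (P ⊃ (Q ⊃ (P ⊃ (P ⊃ ¬P)))): 0.5 > 0, so result = 0
  (P ⊃ (P ⊃ (Q ⊃ (P ⊃ (P ⊃ ¬P))))): 0.5 > 0, so result = 0
  (P ⊃ (P ⊃ (P ⊃ (Q ⊃ (P ⊃ (P ⊃ ¬P)))))): 0.5 > 0, so result = 0
  (Q ⊃ (P ⊃ (P ⊃ (P ⊃ (Q ⊃ (P ⊃ (P ⊃ ¬P))))))): 0.5 > 0, so result = 0
Checking all 9 assignments confirms none give a value below 0.00.

0.00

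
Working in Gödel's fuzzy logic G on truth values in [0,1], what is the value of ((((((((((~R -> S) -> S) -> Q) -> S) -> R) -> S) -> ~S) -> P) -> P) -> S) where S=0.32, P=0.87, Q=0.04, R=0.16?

0.32

~R: Gödel ¬ of 0.16 = 0 (operand ≠ 0)
(~R -> S): 0 ≤ 0.32, so result = 1
((~R -> S) -> S): 1 > 0.32, so result = 0.32
(((~R -> S) -> S) -> Q): 0.32 > 0.04, so result = 0.04
((((~R -> S) -> S) -> Q) -> S): 0.04 ≤ 0.32, so result = 1
(((((~R -> S) -> S) -> Q) -> S) -> R): 1 > 0.16, so result = 0.16
((((((~R -> S) -> S) -> Q) -> S) -> R) -> S): 0.16 ≤ 0.32, so result = 1
~S: Gödel ¬ of 0.32 = 0 (operand ≠ 0)
(((((((~R -> S) -> S) -> Q) -> S) -> R) -> S) -> ~S): 1 > 0, so result = 0
((((((((~R -> S) -> S) -> Q) -> S) -> R) -> S) -> ~S) -> P): 0 ≤ 0.87, so result = 1
(((((((((~R -> S) -> S) -> Q) -> S) -> R) -> S) -> ~S) -> P) -> P): 1 > 0.87, so result = 0.87
((((((((((~R -> S) -> S) -> Q) -> S) -> R) -> S) -> ~S) -> P) -> P) -> S): 0.87 > 0.32, so result = 0.32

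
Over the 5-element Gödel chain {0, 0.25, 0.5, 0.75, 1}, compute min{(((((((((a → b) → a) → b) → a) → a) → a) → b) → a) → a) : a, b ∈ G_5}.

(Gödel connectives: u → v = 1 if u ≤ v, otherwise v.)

0.25

The minimum is attained at a = 0.25, b = 0:
  (a → b): 0.25 > 0, so result = 0
  ((a → b) → a): 0 ≤ 0.25, so result = 1
  (((a → b) → a) → b): 1 > 0, so result = 0
  ((((a → b) → a) → b) → a): 0 ≤ 0.25, so result = 1
  (((((a → b) → a) → b) → a) → a): 1 > 0.25, so result = 0.25
  ((((((a → b) → a) → b) → a) → a) → a): 0.25 ≤ 0.25, so result = 1
  (((((((a → b) → a) → b) → a) → a) → a) → b): 1 > 0, so result = 0
  ((((((((a → b) → a) → b) → a) → a) → a) → b) → a): 0 ≤ 0.25, so result = 1
  (((((((((a → b) → a) → b) → a) → a) → a) → b) → a) → a): 1 > 0.25, so result = 0.25
Checking all 25 assignments confirms none give a value below 0.25.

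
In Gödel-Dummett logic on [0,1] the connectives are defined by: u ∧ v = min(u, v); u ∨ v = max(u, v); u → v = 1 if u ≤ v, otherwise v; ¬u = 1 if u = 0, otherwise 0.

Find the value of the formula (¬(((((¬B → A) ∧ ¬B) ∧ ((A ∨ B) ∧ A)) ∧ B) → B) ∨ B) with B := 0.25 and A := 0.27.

¬B: Gödel ¬ of 0.25 = 0 (operand ≠ 0)
(¬B → A): 0 ≤ 0.27, so result = 1
¬B: Gödel ¬ of 0.25 = 0 (operand ≠ 0)
((¬B → A) ∧ ¬B) = min(1, 0) = 0
(A ∨ B) = max(0.27, 0.25) = 0.27
((A ∨ B) ∧ A) = min(0.27, 0.27) = 0.27
(((¬B → A) ∧ ¬B) ∧ ((A ∨ B) ∧ A)) = min(0, 0.27) = 0
((((¬B → A) ∧ ¬B) ∧ ((A ∨ B) ∧ A)) ∧ B) = min(0, 0.25) = 0
(((((¬B → A) ∧ ¬B) ∧ ((A ∨ B) ∧ A)) ∧ B) → B): 0 ≤ 0.25, so result = 1
¬(((((¬B → A) ∧ ¬B) ∧ ((A ∨ B) ∧ A)) ∧ B) → B): Gödel ¬ of 1 = 0 (operand ≠ 0)
(¬(((((¬B → A) ∧ ¬B) ∧ ((A ∨ B) ∧ A)) ∧ B) → B) ∨ B) = max(0, 0.25) = 0.25

0.25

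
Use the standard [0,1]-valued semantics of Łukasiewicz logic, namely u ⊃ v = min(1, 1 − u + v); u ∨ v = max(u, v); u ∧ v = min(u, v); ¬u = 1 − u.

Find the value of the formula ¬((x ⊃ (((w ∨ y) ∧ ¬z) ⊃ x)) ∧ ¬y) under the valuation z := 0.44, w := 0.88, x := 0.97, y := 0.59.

0.59

(w ∨ y) = max(0.88, 0.59) = 0.88
¬z: Łukasiewicz ¬ gives 1 − 0.44 = 0.56
((w ∨ y) ∧ ¬z) = min(0.88, 0.56) = 0.56
(((w ∨ y) ∧ ¬z) ⊃ x): min(1, 1 − 0.56 + 0.97) = 1
(x ⊃ (((w ∨ y) ∧ ¬z) ⊃ x)): min(1, 1 − 0.97 + 1) = 1
¬y: Łukasiewicz ¬ gives 1 − 0.59 = 0.41
((x ⊃ (((w ∨ y) ∧ ¬z) ⊃ x)) ∧ ¬y) = min(1, 0.41) = 0.41
¬((x ⊃ (((w ∨ y) ∧ ¬z) ⊃ x)) ∧ ¬y): Łukasiewicz ¬ gives 1 − 0.41 = 0.59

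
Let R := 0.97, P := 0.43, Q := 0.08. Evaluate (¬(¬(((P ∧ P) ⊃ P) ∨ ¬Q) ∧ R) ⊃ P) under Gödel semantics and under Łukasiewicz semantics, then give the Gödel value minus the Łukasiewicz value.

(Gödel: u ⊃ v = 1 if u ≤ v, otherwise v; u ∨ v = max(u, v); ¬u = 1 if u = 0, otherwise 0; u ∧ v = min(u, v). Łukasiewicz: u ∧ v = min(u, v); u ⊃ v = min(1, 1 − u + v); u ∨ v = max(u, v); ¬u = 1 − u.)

0.00

Gödel evaluation:
  (P ∧ P) = min(0.43, 0.43) = 0.43
  ((P ∧ P) ⊃ P): 0.43 ≤ 0.43, so result = 1
  ¬Q: Gödel ¬ of 0.08 = 0 (operand ≠ 0)
  (((P ∧ P) ⊃ P) ∨ ¬Q) = max(1, 0) = 1
  ¬(((P ∧ P) ⊃ P) ∨ ¬Q): Gödel ¬ of 1 = 0 (operand ≠ 0)
  (¬(((P ∧ P) ⊃ P) ∨ ¬Q) ∧ R) = min(0, 0.97) = 0
  ¬(¬(((P ∧ P) ⊃ P) ∨ ¬Q) ∧ R): Gödel ¬ of 0 = 1 (operand is 0)
  (¬(¬(((P ∧ P) ⊃ P) ∨ ¬Q) ∧ R) ⊃ P): 1 > 0.43, so result = 0.43
  Gödel value = 0.43
Łukasiewicz evaluation:
  (P ∧ P) = min(0.43, 0.43) = 0.43
  ((P ∧ P) ⊃ P): min(1, 1 − 0.43 + 0.43) = 1
  ¬Q: Łukasiewicz ¬ gives 1 − 0.08 = 0.92
  (((P ∧ P) ⊃ P) ∨ ¬Q) = max(1, 0.92) = 1
  ¬(((P ∧ P) ⊃ P) ∨ ¬Q): Łukasiewicz ¬ gives 1 − 1 = 0
  (¬(((P ∧ P) ⊃ P) ∨ ¬Q) ∧ R) = min(0, 0.97) = 0
  ¬(¬(((P ∧ P) ⊃ P) ∨ ¬Q) ∧ R): Łukasiewicz ¬ gives 1 − 0 = 1
  (¬(¬(((P ∧ P) ⊃ P) ∨ ¬Q) ∧ R) ⊃ P): min(1, 1 − 1 + 0.43) = 0.43
  Łukasiewicz value = 0.43
Difference: 0.43 − 0.43 = 0.00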